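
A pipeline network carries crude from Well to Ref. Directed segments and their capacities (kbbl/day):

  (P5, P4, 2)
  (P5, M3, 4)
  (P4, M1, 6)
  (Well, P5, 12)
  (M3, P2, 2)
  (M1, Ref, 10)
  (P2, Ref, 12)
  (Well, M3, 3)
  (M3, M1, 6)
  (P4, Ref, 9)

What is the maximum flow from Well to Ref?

9

Augment Well→P5→P4→Ref: bottleneck 2, flow now 2.
Augment Well→M3→M1→Ref: bottleneck 3, flow now 5.
Augment Well→P5→M3→M1→Ref: bottleneck 3, flow now 8.
Augment Well→P5→M3→P2→Ref: bottleneck 1, flow now 9.
No augmenting path remains; maximum flow = 9.
In the residual graph, reachable from Well: {Well, P5}.
Min-cut edges: Well→M3 (3), P5→M3 (4), P5→P4 (2); capacity 3 + 4 + 2 = 9.
This cut is saturated, so no flow can exceed 9.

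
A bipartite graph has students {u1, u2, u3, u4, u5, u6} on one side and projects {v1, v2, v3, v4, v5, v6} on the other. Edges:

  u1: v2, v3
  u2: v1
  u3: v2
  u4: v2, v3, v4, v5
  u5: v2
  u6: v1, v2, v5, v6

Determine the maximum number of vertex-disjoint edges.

5

Unit-capacity flow: source→left, listed edges, right→sink; max matching = max flow.
Augmenting path u1→v2 (+1); matched 1.
Augmenting path u2→v1 (+1); matched 2.
Augmenting path u4→v3 (+1); matched 3.
Augmenting path u6→v5 (+1); matched 4.
Augmenting path u3→v2→u1→v3→u4→v4 (+1); matched 5.
No augmenting path remains; maximum matching = 5.
König certificate: {u1, u2, u4, u6, v2} is a vertex cover of size 5 (every listed pair touches it), so no matching can be larger.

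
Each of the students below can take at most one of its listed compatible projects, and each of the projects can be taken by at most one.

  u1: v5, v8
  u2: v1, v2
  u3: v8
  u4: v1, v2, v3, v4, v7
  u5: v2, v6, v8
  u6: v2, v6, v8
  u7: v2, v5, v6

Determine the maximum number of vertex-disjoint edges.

Unit-capacity flow: source→left, listed edges, right→sink; max matching = max flow.
Augmenting path u1→v5 (+1); matched 1.
Augmenting path u2→v1 (+1); matched 2.
Augmenting path u3→v8 (+1); matched 3.
Augmenting path u4→v2 (+1); matched 4.
Augmenting path u5→v6 (+1); matched 5.
Augmenting path u6→v2→u4→v3 (+1); matched 6.
No augmenting path remains; maximum matching = 6.
König certificate: {u2, u4, v2, v5, v6, v8} is a vertex cover of size 6 (every listed pair touches it), so no matching can be larger.

6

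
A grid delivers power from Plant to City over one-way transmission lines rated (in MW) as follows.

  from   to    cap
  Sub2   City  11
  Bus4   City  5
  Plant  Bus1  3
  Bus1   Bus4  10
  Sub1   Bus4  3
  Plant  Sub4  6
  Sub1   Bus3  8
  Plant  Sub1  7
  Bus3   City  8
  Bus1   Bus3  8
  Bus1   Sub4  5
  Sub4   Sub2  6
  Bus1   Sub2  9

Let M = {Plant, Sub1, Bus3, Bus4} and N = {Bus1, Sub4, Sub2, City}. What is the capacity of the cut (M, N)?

22

Edges leaving {Plant, Sub1, Bus3, Bus4}: Plant→Bus1 (3), Plant→Sub4 (6), Bus3→City (8), Bus4→City (5).
Cut capacity = 3 + 6 + 8 + 5 = 22.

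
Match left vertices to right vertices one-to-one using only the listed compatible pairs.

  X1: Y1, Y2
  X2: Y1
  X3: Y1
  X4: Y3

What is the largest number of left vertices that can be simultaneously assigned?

3

Unit-capacity flow: source→left, listed edges, right→sink; max matching = max flow.
Augmenting path X1→Y1 (+1); matched 1.
Augmenting path X4→Y3 (+1); matched 2.
Augmenting path X2→Y1→X1→Y2 (+1); matched 3.
No augmenting path remains; maximum matching = 3.
König certificate: {X1, X4, Y1} is a vertex cover of size 3 (every listed pair touches it), so no matching can be larger.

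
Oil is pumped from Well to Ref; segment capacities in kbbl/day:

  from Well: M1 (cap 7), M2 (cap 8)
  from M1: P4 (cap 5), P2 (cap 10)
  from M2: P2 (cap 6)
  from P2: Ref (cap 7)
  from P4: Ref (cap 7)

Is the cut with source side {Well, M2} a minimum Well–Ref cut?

Given cut capacity: 7 + 6 = 13.
Augment Well→M1→P2→Ref: bottleneck 7, flow now 7.
Augment Well→M2→P2→M1→P4→Ref: bottleneck 5, flow now 12. (uses reverse residual edge)
No augmenting path remains; maximum flow = 12.
In the residual graph, reachable from Well: {Well, M1, M2, P2}.
Min-cut edges: M1→P4 (5), P2→Ref (7); capacity 5 + 7 = 12.
Cut capacity 13 exceeds the max flow 12, so it is not minimum.

No — its capacity is 13, but the minimum cut has capacity 12.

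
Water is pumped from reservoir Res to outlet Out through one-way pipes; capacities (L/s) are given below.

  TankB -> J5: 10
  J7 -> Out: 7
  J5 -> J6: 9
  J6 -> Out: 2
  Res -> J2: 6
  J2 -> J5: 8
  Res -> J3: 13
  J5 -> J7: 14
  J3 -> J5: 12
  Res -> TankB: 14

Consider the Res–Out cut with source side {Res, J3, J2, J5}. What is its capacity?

Edges leaving {Res, J3, J2, J5}: Res→TankB (14), J5→J6 (9), J5→J7 (14).
Cut capacity = 14 + 9 + 14 = 37.

37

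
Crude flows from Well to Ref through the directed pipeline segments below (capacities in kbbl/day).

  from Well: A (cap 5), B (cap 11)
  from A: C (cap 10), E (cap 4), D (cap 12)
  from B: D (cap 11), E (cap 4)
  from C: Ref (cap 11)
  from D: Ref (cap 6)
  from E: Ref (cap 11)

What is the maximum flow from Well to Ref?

15

Augment Well→A→C→Ref: bottleneck 5, flow now 5.
Augment Well→B→D→Ref: bottleneck 6, flow now 11.
Augment Well→B→E→Ref: bottleneck 4, flow now 15.
No augmenting path remains; maximum flow = 15.
In the residual graph, reachable from Well: {Well, B, D}.
Min-cut edges: Well→A (5), B→E (4), D→Ref (6); capacity 5 + 4 + 6 = 15.
This cut is saturated, so no flow can exceed 15.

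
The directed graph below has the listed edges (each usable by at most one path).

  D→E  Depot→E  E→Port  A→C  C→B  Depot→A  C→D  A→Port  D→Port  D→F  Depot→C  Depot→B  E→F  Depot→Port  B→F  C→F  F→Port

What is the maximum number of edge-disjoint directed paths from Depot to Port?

5

Assign every edge capacity 1; by Menger, the answer equals the max flow.
Path Depot→Port (+1); total 1.
Path Depot→A→Port (+1); total 2.
Path Depot→E→Port (+1); total 3.
Path Depot→B→F→Port (+1); total 4.
Path Depot→C→D→Port (+1); total 5.
No residual Depot→Port path; max flow = 5.
Certifying cut of size 5: {Depot→A, Depot→B, Depot→C, Depot→E, Depot→Port}.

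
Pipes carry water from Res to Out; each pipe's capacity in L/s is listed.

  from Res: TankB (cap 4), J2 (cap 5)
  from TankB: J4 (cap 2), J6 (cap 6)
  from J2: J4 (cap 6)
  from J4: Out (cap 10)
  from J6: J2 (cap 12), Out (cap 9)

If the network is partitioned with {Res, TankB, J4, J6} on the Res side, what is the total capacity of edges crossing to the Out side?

36

Edges leaving {Res, TankB, J4, J6}: Res→J2 (5), J4→Out (10), J6→J2 (12), J6→Out (9).
Cut capacity = 5 + 10 + 12 + 9 = 36.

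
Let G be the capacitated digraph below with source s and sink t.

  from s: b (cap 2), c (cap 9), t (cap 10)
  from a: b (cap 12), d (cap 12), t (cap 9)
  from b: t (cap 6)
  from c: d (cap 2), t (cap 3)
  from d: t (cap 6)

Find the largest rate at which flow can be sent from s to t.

17

Augment s→t: bottleneck 10, flow now 10.
Augment s→b→t: bottleneck 2, flow now 12.
Augment s→c→t: bottleneck 3, flow now 15.
Augment s→c→d→t: bottleneck 2, flow now 17.
No augmenting path remains; maximum flow = 17.
In the residual graph, reachable from s: {s, c}.
Min-cut edges: s→b (2), s→t (10), c→d (2), c→t (3); capacity 2 + 10 + 2 + 3 = 17.
This cut is saturated, so no flow can exceed 17.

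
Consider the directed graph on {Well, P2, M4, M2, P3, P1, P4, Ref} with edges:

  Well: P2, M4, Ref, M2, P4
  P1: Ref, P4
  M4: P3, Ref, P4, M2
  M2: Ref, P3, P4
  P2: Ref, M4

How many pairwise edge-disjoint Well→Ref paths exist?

4

Assign every edge capacity 1; by Menger, the answer equals the max flow.
Path Well→Ref (+1); total 1.
Path Well→P2→Ref (+1); total 2.
Path Well→M4→Ref (+1); total 3.
Path Well→M2→Ref (+1); total 4.
No residual Well→Ref path; max flow = 4.
Certifying cut of size 4: {Well→M2, Well→M4, Well→P2, Well→Ref}.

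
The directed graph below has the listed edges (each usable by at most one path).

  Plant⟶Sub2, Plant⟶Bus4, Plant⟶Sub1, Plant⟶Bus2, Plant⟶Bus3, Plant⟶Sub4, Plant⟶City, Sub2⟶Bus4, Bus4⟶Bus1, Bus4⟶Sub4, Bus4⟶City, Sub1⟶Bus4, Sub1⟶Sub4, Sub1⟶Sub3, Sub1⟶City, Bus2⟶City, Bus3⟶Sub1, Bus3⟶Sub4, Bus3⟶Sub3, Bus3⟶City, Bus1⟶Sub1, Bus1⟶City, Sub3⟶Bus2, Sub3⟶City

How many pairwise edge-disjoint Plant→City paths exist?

6

Assign every edge capacity 1; by Menger, the answer equals the max flow.
Path Plant→City (+1); total 1.
Path Plant→Bus4→City (+1); total 2.
Path Plant→Sub1→City (+1); total 3.
Path Plant→Bus2→City (+1); total 4.
Path Plant→Bus3→City (+1); total 5.
Path Plant→Sub2→Bus4→Bus1→City (+1); total 6.
No residual Plant→City path; max flow = 6.
Certifying cut of size 6: {Plant→Bus2, Plant→Bus3, Plant→Bus4, Plant→City, Plant→Sub1, Plant→Sub2}.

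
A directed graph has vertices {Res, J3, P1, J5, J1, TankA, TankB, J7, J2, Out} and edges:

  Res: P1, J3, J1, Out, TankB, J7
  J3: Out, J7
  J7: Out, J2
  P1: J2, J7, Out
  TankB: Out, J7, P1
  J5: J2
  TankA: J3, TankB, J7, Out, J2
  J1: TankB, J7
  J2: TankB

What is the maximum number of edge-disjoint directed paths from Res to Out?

Assign every edge capacity 1; by Menger, the answer equals the max flow.
Path Res→Out (+1); total 1.
Path Res→J3→Out (+1); total 2.
Path Res→P1→Out (+1); total 3.
Path Res→TankB→Out (+1); total 4.
Path Res→J7→Out (+1); total 5.
No residual Res→Out path; max flow = 5.
Certifying cut of size 5: {J7→Out, P1→Out, Res→J3, Res→Out, TankB→Out}.

5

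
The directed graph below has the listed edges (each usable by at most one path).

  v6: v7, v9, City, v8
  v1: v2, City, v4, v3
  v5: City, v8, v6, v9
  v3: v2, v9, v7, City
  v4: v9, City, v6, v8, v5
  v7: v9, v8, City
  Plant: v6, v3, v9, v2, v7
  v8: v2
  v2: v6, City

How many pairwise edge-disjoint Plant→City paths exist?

Assign every edge capacity 1; by Menger, the answer equals the max flow.
Path Plant→v2→City (+1); total 1.
Path Plant→v3→City (+1); total 2.
Path Plant→v6→City (+1); total 3.
Path Plant→v7→City (+1); total 4.
No residual Plant→City path; max flow = 4.
Certifying cut of size 4: {Plant→v2, Plant→v3, Plant→v6, Plant→v7}.

4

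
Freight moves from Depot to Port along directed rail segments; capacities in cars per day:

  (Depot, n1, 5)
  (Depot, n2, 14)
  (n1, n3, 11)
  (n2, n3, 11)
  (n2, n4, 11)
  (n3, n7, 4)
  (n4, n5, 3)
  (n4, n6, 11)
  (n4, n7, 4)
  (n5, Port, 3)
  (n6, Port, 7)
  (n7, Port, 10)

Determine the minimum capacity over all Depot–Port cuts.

Augment Depot→n1→n3→n7→Port: bottleneck 4, flow now 4.
Augment Depot→n2→n4→n5→Port: bottleneck 3, flow now 7.
Augment Depot→n2→n4→n6→Port: bottleneck 7, flow now 14.
Augment Depot→n2→n4→n7→Port: bottleneck 1, flow now 15.
No augmenting path remains; maximum flow = 15.
By max-flow min-cut, the minimum cut capacity equals the max flow.
In the residual graph, reachable from Depot: {Depot, n1, n2, n3}.
Min-cut edges: n2→n4 (11), n3→n7 (4); capacity 11 + 4 = 15.

15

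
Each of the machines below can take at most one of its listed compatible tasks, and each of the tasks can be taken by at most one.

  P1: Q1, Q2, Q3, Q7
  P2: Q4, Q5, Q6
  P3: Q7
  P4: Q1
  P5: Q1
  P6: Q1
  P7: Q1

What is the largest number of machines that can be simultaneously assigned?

Unit-capacity flow: source→left, listed edges, right→sink; max matching = max flow.
Augmenting path P1→Q1 (+1); matched 1.
Augmenting path P2→Q4 (+1); matched 2.
Augmenting path P3→Q7 (+1); matched 3.
Augmenting path P4→Q1→P1→Q2 (+1); matched 4.
No augmenting path remains; maximum matching = 4.
König certificate: {P1, P2, P3, Q1} is a vertex cover of size 4 (every listed pair touches it), so no matching can be larger.

4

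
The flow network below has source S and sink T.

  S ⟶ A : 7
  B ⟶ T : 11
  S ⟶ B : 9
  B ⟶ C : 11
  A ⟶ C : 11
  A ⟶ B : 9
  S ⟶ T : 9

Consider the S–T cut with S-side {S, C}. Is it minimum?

No — its capacity is 25, but the minimum cut has capacity 20.

Given cut capacity: 7 + 9 + 9 = 25.
Augment S→T: bottleneck 9, flow now 9.
Augment S→B→T: bottleneck 9, flow now 18.
Augment S→A→B→T: bottleneck 2, flow now 20.
No augmenting path remains; maximum flow = 20.
In the residual graph, reachable from S: {S, A, B, C}.
Min-cut edges: S→T (9), B→T (11); capacity 9 + 11 = 20.
Cut capacity 25 exceeds the max flow 20, so it is not minimum.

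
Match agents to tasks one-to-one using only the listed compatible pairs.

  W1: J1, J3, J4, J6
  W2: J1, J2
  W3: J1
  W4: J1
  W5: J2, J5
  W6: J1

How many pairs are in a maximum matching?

Unit-capacity flow: source→left, listed edges, right→sink; max matching = max flow.
Augmenting path W1→J1 (+1); matched 1.
Augmenting path W2→J2 (+1); matched 2.
Augmenting path W5→J5 (+1); matched 3.
Augmenting path W3→J1→W1→J3 (+1); matched 4.
No augmenting path remains; maximum matching = 4.
König certificate: {W1, W2, W5, J1} is a vertex cover of size 4 (every listed pair touches it), so no matching can be larger.

4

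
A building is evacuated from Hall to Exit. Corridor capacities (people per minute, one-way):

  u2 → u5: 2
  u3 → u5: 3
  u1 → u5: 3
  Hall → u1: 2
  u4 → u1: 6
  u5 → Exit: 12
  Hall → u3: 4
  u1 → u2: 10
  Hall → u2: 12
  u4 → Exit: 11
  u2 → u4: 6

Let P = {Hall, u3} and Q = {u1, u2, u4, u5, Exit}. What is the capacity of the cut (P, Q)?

Edges leaving {Hall, u3}: Hall→u1 (2), Hall→u2 (12), u3→u5 (3).
Cut capacity = 2 + 12 + 3 = 17.

17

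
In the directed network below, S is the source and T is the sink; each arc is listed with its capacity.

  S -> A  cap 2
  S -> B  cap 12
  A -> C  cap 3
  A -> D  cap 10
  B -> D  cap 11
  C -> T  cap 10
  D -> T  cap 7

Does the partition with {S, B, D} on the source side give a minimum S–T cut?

Given cut capacity: 2 + 7 = 9.
Augment S→A→C→T: bottleneck 2, flow now 2.
Augment S→B→D→T: bottleneck 7, flow now 9.
No augmenting path remains; maximum flow = 9.
Cut capacity 9 equals the max flow, so it is a minimum cut.

Yes — it is a minimum cut (capacity 9).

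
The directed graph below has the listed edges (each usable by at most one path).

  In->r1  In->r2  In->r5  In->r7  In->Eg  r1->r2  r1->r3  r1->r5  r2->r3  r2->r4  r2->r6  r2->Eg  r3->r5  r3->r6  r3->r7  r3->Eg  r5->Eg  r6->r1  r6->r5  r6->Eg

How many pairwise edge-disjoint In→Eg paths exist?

4

Assign every edge capacity 1; by Menger, the answer equals the max flow.
Path In→Eg (+1); total 1.
Path In→r2→Eg (+1); total 2.
Path In→r5→Eg (+1); total 3.
Path In→r1→r3→Eg (+1); total 4.
No residual In→Eg path; max flow = 4.
Certifying cut of size 4: {In→Eg, In→r1, In→r2, In→r5}.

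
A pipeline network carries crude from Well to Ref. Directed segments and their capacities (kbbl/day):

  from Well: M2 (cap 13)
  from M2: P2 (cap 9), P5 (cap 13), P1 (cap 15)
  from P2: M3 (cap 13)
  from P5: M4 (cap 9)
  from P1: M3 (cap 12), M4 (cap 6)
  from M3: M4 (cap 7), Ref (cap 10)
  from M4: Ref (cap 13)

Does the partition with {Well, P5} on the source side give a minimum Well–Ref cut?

Given cut capacity: 13 + 9 = 22.
Augment Well→M2→P2→M3→Ref: bottleneck 9, flow now 9.
Augment Well→M2→P5→M4→Ref: bottleneck 4, flow now 13.
No augmenting path remains; maximum flow = 13.
In the residual graph, reachable from Well: {Well}.
Min-cut edges: Well→M2 (13); capacity 13 = 13.
Cut capacity 22 exceeds the max flow 13, so it is not minimum.

No — its capacity is 22, but the minimum cut has capacity 13.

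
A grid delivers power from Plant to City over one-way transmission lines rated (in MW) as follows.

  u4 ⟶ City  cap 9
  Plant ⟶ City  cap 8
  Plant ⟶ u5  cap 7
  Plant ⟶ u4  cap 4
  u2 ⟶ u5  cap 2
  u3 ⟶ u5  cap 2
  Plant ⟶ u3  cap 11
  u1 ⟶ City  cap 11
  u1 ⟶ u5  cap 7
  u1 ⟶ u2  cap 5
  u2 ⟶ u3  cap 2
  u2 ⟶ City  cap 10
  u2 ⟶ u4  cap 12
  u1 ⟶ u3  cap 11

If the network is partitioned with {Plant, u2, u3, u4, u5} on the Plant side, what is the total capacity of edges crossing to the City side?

27

Edges leaving {Plant, u2, u3, u4, u5}: Plant→City (8), u2→City (10), u4→City (9).
Cut capacity = 8 + 10 + 9 = 27.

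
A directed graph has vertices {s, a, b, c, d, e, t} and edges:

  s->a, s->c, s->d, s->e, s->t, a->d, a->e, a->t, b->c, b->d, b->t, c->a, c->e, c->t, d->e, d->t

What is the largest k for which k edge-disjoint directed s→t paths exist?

Assign every edge capacity 1; by Menger, the answer equals the max flow.
Path s→t (+1); total 1.
Path s→a→t (+1); total 2.
Path s→c→t (+1); total 3.
Path s→d→t (+1); total 4.
No residual s→t path; max flow = 4.
Certifying cut of size 4: {s→a, s→c, s→d, s→t}.

4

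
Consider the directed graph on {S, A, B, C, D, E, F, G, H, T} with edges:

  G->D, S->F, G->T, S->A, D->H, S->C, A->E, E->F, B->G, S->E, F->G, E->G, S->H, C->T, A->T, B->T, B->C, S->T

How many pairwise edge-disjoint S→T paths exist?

4

Assign every edge capacity 1; by Menger, the answer equals the max flow.
Path S→T (+1); total 1.
Path S→A→T (+1); total 2.
Path S→C→T (+1); total 3.
Path S→E→G→T (+1); total 4.
No residual S→T path; max flow = 4.
Certifying cut of size 4: {G→T, S→A, S→C, S→T}.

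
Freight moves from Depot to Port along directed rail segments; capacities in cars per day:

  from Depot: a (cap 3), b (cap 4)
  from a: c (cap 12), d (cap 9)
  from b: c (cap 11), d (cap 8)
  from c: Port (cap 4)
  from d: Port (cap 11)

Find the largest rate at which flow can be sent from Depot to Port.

Augment Depot→a→c→Port: bottleneck 3, flow now 3.
Augment Depot→b→c→Port: bottleneck 1, flow now 4.
Augment Depot→b→d→Port: bottleneck 3, flow now 7.
No augmenting path remains; maximum flow = 7.
In the residual graph, reachable from Depot: {Depot}.
Min-cut edges: Depot→a (3), Depot→b (4); capacity 3 + 4 = 7.
This cut is saturated, so no flow can exceed 7.

7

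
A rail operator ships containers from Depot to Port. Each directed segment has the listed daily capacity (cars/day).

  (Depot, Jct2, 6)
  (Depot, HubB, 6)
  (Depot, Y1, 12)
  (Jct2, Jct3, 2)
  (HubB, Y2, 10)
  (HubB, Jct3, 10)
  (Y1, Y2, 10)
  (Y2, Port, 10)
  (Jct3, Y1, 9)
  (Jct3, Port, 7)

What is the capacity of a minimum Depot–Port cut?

17

Augment Depot→Jct2→Jct3→Port: bottleneck 2, flow now 2.
Augment Depot→HubB→Y2→Port: bottleneck 6, flow now 8.
Augment Depot→Y1→Y2→Port: bottleneck 4, flow now 12.
Augment Depot→Y1→Y2→HubB→Jct3→Port: bottleneck 5, flow now 17. (uses reverse residual edge)
No augmenting path remains; maximum flow = 17.
By max-flow min-cut, the minimum cut capacity equals the max flow.
In the residual graph, reachable from Depot: {Depot, Jct2, HubB, Y1, Y2, Jct3}.
Min-cut edges: Y2→Port (10), Jct3→Port (7); capacity 10 + 7 = 17.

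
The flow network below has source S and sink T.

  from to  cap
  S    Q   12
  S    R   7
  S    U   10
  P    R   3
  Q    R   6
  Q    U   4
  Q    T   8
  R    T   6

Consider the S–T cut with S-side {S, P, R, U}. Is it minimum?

No — its capacity is 18, but the minimum cut has capacity 14.

Given cut capacity: 12 + 6 = 18.
Augment S→Q→T: bottleneck 8, flow now 8.
Augment S→R→T: bottleneck 6, flow now 14.
No augmenting path remains; maximum flow = 14.
In the residual graph, reachable from S: {S, Q, R, U}.
Min-cut edges: Q→T (8), R→T (6); capacity 8 + 6 = 14.
Cut capacity 18 exceeds the max flow 14, so it is not minimum.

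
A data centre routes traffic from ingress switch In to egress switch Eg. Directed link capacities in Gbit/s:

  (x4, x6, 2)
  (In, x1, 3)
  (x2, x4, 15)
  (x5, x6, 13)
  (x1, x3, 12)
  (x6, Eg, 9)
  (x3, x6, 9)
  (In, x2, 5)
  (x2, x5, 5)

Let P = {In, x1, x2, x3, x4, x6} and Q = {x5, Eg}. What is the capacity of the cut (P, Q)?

Edges leaving {In, x1, x2, x3, x4, x6}: x2→x5 (5), x6→Eg (9).
Cut capacity = 5 + 9 = 14.

14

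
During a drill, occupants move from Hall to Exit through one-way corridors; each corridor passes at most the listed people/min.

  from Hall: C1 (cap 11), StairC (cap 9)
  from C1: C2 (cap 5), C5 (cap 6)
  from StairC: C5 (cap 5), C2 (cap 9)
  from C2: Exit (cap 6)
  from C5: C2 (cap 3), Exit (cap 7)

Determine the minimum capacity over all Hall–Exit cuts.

13

Augment Hall→C1→C2→Exit: bottleneck 5, flow now 5.
Augment Hall→C1→C5→Exit: bottleneck 6, flow now 11.
Augment Hall→StairC→C2→Exit: bottleneck 1, flow now 12.
Augment Hall→StairC→C5→Exit: bottleneck 1, flow now 13.
No augmenting path remains; maximum flow = 13.
By max-flow min-cut, the minimum cut capacity equals the max flow.
In the residual graph, reachable from Hall: {Hall, C1, StairC, C2, C5}.
Min-cut edges: C2→Exit (6), C5→Exit (7); capacity 6 + 7 = 13.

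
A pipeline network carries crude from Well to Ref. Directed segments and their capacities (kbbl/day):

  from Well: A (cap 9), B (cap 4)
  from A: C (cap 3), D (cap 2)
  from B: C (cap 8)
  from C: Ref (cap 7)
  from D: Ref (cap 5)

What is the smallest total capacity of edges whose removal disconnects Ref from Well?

9

Augment Well→A→C→Ref: bottleneck 3, flow now 3.
Augment Well→A→D→Ref: bottleneck 2, flow now 5.
Augment Well→B→C→Ref: bottleneck 4, flow now 9.
No augmenting path remains; maximum flow = 9.
By max-flow min-cut, the minimum cut capacity equals the max flow.
In the residual graph, reachable from Well: {Well, A}.
Min-cut edges: Well→B (4), A→C (3), A→D (2); capacity 4 + 3 + 2 = 9.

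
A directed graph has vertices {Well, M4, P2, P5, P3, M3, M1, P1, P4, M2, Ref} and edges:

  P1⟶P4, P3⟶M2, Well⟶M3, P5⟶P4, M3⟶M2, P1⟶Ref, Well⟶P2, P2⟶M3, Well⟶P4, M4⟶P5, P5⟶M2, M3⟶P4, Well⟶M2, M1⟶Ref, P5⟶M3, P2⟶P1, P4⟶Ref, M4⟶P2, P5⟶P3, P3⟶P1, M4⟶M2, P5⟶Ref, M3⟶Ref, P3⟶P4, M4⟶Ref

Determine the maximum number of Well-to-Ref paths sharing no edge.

Assign every edge capacity 1; by Menger, the answer equals the max flow.
Path Well→M3→Ref (+1); total 1.
Path Well→P4→Ref (+1); total 2.
Path Well→P2→P1→Ref (+1); total 3.
No residual Well→Ref path; max flow = 3.
Certifying cut of size 3: {Well→M3, Well→P2, Well→P4}.

3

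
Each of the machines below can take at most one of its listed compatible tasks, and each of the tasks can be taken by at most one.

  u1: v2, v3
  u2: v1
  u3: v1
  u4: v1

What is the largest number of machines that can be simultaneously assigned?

2

Unit-capacity flow: source→left, listed edges, right→sink; max matching = max flow.
Augmenting path u1→v2 (+1); matched 1.
Augmenting path u2→v1 (+1); matched 2.
No augmenting path remains; maximum matching = 2.
König certificate: {u1, v1} is a vertex cover of size 2 (every listed pair touches it), so no matching can be larger.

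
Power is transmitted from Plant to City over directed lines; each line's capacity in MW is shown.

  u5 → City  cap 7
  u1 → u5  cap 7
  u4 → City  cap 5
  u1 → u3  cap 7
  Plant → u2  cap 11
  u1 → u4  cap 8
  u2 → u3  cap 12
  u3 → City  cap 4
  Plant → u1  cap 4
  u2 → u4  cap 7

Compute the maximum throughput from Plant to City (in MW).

Augment Plant→u1→u3→City: bottleneck 4, flow now 4.
Augment Plant→u2→u4→City: bottleneck 5, flow now 9.
Augment Plant→u2→u3→u1→u5→City: bottleneck 4, flow now 13. (uses reverse residual edge)
No augmenting path remains; maximum flow = 13.
In the residual graph, reachable from Plant: {Plant, u2, u3, u4}.
Min-cut edges: Plant→u1 (4), u3→City (4), u4→City (5); capacity 4 + 4 + 5 = 13.
This cut is saturated, so no flow can exceed 13.

13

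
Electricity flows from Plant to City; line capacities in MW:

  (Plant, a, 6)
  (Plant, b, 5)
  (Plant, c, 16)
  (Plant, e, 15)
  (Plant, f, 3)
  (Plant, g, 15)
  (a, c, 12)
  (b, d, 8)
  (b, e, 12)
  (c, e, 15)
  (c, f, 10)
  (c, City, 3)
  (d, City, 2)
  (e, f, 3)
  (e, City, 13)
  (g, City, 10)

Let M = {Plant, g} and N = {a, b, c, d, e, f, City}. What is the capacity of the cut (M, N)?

55

Edges leaving {Plant, g}: Plant→a (6), Plant→b (5), Plant→c (16), Plant→e (15), Plant→f (3), g→City (10).
Cut capacity = 6 + 5 + 16 + 15 + 3 + 10 = 55.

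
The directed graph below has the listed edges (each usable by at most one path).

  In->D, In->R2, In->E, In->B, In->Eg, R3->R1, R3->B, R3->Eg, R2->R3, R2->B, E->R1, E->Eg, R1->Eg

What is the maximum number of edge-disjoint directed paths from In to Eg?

3

Assign every edge capacity 1; by Menger, the answer equals the max flow.
Path In→Eg (+1); total 1.
Path In→E→Eg (+1); total 2.
Path In→R2→R3→Eg (+1); total 3.
No residual In→Eg path; max flow = 3.
Certifying cut of size 3: {In→E, In→Eg, In→R2}.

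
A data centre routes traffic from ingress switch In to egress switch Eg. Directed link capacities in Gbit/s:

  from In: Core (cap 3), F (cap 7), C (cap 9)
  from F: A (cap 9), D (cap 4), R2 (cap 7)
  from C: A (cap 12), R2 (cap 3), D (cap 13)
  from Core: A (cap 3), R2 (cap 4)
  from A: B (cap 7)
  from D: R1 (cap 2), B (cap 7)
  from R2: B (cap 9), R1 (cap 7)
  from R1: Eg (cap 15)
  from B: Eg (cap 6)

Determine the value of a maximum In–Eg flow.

15

Augment In→F→A→B→Eg: bottleneck 6, flow now 6.
Augment In→F→D→R1→Eg: bottleneck 1, flow now 7.
Augment In→C→D→R1→Eg: bottleneck 1, flow now 8.
Augment In→C→R2→R1→Eg: bottleneck 3, flow now 11.
Augment In→Core→R2→R1→Eg: bottleneck 3, flow now 14.
Augment In→C→A→F→R2→R1→Eg: bottleneck 1, flow now 15. (uses reverse residual edge)
No augmenting path remains; maximum flow = 15.
In the residual graph, reachable from In: {In, F, C, Core, A, D, R2, B}.
Min-cut edges: D→R1 (2), R2→R1 (7), B→Eg (6); capacity 2 + 7 + 6 = 15.
This cut is saturated, so no flow can exceed 15.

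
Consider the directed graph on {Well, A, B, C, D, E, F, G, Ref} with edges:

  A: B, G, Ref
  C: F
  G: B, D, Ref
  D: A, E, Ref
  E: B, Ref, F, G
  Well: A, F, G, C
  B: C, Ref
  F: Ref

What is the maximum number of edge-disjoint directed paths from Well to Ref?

Assign every edge capacity 1; by Menger, the answer equals the max flow.
Path Well→A→Ref (+1); total 1.
Path Well→F→Ref (+1); total 2.
Path Well→G→Ref (+1); total 3.
No residual Well→Ref path; max flow = 3.
Certifying cut of size 3: {F→Ref, Well→A, Well→G}.

3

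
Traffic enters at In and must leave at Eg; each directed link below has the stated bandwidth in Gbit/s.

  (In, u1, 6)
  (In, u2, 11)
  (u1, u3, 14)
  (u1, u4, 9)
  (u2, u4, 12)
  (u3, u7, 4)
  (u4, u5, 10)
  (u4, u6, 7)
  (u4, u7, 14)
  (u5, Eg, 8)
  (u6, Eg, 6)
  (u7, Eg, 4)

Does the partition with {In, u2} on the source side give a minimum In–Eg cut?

No — its capacity is 18, but the minimum cut has capacity 17.

Given cut capacity: 6 + 12 = 18.
Augment In→u1→u3→u7→Eg: bottleneck 4, flow now 4.
Augment In→u1→u4→u5→Eg: bottleneck 2, flow now 6.
Augment In→u2→u4→u5→Eg: bottleneck 6, flow now 12.
Augment In→u2→u4→u6→Eg: bottleneck 5, flow now 17.
No augmenting path remains; maximum flow = 17.
In the residual graph, reachable from In: {In}.
Min-cut edges: In→u1 (6), In→u2 (11); capacity 6 + 11 = 17.
Cut capacity 18 exceeds the max flow 17, so it is not minimum.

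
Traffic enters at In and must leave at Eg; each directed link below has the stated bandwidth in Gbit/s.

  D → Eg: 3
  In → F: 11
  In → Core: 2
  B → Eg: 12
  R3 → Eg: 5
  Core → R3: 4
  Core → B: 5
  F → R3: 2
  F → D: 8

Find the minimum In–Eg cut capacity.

Augment In→Core→B→Eg: bottleneck 2, flow now 2.
Augment In→F→R3→Eg: bottleneck 2, flow now 4.
Augment In→F→D→Eg: bottleneck 3, flow now 7.
No augmenting path remains; maximum flow = 7.
By max-flow min-cut, the minimum cut capacity equals the max flow.
In the residual graph, reachable from In: {In, F, D}.
Min-cut edges: In→Core (2), F→R3 (2), D→Eg (3); capacity 2 + 2 + 3 = 7.

7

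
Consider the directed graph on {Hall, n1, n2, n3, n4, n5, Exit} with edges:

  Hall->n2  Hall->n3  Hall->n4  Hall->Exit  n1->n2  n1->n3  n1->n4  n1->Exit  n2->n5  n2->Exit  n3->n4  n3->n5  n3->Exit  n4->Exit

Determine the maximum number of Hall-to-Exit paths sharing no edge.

Assign every edge capacity 1; by Menger, the answer equals the max flow.
Path Hall→Exit (+1); total 1.
Path Hall→n2→Exit (+1); total 2.
Path Hall→n3→Exit (+1); total 3.
Path Hall→n4→Exit (+1); total 4.
No residual Hall→Exit path; max flow = 4.
Certifying cut of size 4: {Hall→Exit, Hall→n2, Hall→n3, Hall→n4}.

4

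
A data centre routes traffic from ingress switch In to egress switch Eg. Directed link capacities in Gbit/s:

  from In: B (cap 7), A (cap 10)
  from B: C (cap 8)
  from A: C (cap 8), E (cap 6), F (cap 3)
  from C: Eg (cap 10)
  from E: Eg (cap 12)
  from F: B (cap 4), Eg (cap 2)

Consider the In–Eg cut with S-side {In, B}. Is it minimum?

No — its capacity is 18, but the minimum cut has capacity 17.

Given cut capacity: 10 + 8 = 18.
Augment In→B→C→Eg: bottleneck 7, flow now 7.
Augment In→A→C→Eg: bottleneck 3, flow now 10.
Augment In→A→E→Eg: bottleneck 6, flow now 16.
Augment In→A→F→Eg: bottleneck 1, flow now 17.
No augmenting path remains; maximum flow = 17.
In the residual graph, reachable from In: {In}.
Min-cut edges: In→B (7), In→A (10); capacity 7 + 10 = 17.
Cut capacity 18 exceeds the max flow 17, so it is not minimum.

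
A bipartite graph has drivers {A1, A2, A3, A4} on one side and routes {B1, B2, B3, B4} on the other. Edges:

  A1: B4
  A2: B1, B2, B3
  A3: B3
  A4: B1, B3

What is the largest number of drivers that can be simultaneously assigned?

Unit-capacity flow: source→left, listed edges, right→sink; max matching = max flow.
Augmenting path A1→B4 (+1); matched 1.
Augmenting path A2→B1 (+1); matched 2.
Augmenting path A3→B3 (+1); matched 3.
Augmenting path A4→B1→A2→B2 (+1); matched 4.
No augmenting path remains; maximum matching = 4.
König certificate: {A1, A2, A3, A4} is a vertex cover of size 4 (every listed pair touches it), so no matching can be larger.

4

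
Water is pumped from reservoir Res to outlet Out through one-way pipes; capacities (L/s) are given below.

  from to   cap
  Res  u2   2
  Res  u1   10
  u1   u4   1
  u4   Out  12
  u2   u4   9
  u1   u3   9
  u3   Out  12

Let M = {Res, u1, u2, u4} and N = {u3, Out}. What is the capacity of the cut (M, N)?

21

Edges leaving {Res, u1, u2, u4}: u1→u3 (9), u4→Out (12).
Cut capacity = 9 + 12 = 21.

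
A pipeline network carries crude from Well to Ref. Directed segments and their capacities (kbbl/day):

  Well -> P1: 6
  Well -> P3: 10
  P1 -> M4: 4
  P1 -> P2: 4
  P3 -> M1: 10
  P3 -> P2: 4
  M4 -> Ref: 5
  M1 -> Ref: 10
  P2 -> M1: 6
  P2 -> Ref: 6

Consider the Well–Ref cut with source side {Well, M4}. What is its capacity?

21

Edges leaving {Well, M4}: Well→P1 (6), Well→P3 (10), M4→Ref (5).
Cut capacity = 6 + 10 + 5 = 21.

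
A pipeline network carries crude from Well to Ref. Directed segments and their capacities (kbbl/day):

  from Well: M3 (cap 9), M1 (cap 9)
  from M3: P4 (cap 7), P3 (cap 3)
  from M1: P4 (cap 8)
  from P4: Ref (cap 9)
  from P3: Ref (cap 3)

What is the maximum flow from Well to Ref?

12

Augment Well→M3→P4→Ref: bottleneck 7, flow now 7.
Augment Well→M3→P3→Ref: bottleneck 2, flow now 9.
Augment Well→M1→P4→Ref: bottleneck 2, flow now 11.
Augment Well→M1→P4→M3→P3→Ref: bottleneck 1, flow now 12. (uses reverse residual edge)
No augmenting path remains; maximum flow = 12.
In the residual graph, reachable from Well: {Well, M3, M1, P4}.
Min-cut edges: M3→P3 (3), P4→Ref (9); capacity 3 + 9 = 12.
This cut is saturated, so no flow can exceed 12.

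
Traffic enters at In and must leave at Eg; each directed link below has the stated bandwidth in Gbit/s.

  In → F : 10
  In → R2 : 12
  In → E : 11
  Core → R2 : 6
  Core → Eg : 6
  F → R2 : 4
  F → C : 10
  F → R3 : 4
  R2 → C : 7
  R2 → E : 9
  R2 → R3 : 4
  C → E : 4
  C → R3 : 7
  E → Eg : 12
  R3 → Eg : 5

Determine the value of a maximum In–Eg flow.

Augment In→E→Eg: bottleneck 11, flow now 11.
Augment In→F→R3→Eg: bottleneck 4, flow now 15.
Augment In→R2→E→Eg: bottleneck 1, flow now 16.
Augment In→R2→R3→Eg: bottleneck 1, flow now 17.
No augmenting path remains; maximum flow = 17.
In the residual graph, reachable from In: {In, F, R2, C, E, R3}.
Min-cut edges: E→Eg (12), R3→Eg (5); capacity 12 + 5 = 17.
This cut is saturated, so no flow can exceed 17.

17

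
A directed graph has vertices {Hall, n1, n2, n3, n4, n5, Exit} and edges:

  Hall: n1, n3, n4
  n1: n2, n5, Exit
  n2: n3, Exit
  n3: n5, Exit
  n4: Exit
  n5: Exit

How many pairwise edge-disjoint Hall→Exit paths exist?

3

Assign every edge capacity 1; by Menger, the answer equals the max flow.
Path Hall→n1→Exit (+1); total 1.
Path Hall→n3→Exit (+1); total 2.
Path Hall→n4→Exit (+1); total 3.
No residual Hall→Exit path; max flow = 3.
Certifying cut of size 3: {Hall→n1, Hall→n3, Hall→n4}.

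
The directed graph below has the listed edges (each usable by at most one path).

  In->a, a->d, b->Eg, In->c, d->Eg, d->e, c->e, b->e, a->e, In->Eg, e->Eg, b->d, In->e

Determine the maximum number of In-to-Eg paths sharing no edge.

3

Assign every edge capacity 1; by Menger, the answer equals the max flow.
Path In→Eg (+1); total 1.
Path In→e→Eg (+1); total 2.
Path In→a→d→Eg (+1); total 3.
No residual In→Eg path; max flow = 3.
Certifying cut of size 3: {In→Eg, In→a, e→Eg}.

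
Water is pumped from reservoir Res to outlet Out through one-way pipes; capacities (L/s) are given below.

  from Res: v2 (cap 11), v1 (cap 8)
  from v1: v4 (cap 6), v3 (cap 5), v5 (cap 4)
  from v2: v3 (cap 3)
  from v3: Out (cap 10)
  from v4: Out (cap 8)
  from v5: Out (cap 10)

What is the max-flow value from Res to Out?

Augment Res→v1→v3→Out: bottleneck 5, flow now 5.
Augment Res→v1→v4→Out: bottleneck 3, flow now 8.
Augment Res→v2→v3→Out: bottleneck 3, flow now 11.
No augmenting path remains; maximum flow = 11.
In the residual graph, reachable from Res: {Res, v2}.
Min-cut edges: Res→v1 (8), v2→v3 (3); capacity 8 + 3 = 11.
This cut is saturated, so no flow can exceed 11.

11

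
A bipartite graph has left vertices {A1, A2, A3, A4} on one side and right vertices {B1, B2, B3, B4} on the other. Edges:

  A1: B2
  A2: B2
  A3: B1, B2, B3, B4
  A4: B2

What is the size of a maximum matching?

2

Unit-capacity flow: source→left, listed edges, right→sink; max matching = max flow.
Augmenting path A1→B2 (+1); matched 1.
Augmenting path A3→B1 (+1); matched 2.
No augmenting path remains; maximum matching = 2.
König certificate: {A3, B2} is a vertex cover of size 2 (every listed pair touches it), so no matching can be larger.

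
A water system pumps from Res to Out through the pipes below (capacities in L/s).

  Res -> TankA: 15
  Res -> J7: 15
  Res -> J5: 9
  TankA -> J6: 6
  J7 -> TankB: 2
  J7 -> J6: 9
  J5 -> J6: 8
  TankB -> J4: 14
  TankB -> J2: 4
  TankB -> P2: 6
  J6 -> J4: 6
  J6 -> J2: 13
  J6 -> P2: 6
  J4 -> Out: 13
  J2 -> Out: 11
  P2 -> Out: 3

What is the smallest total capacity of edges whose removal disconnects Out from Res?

Augment Res→TankA→J6→J4→Out: bottleneck 6, flow now 6.
Augment Res→J7→TankB→J4→Out: bottleneck 2, flow now 8.
Augment Res→J7→J6→J2→Out: bottleneck 9, flow now 17.
Augment Res→J5→J6→J2→Out: bottleneck 2, flow now 19.
Augment Res→J5→J6→P2→Out: bottleneck 3, flow now 22.
No augmenting path remains; maximum flow = 22.
By max-flow min-cut, the minimum cut capacity equals the max flow.
In the residual graph, reachable from Res: {Res, TankA, J7, J5, J6, J2, P2}.
Min-cut edges: J7→TankB (2), J6→J4 (6), J2→Out (11), P2→Out (3); capacity 2 + 6 + 11 + 3 = 22.

22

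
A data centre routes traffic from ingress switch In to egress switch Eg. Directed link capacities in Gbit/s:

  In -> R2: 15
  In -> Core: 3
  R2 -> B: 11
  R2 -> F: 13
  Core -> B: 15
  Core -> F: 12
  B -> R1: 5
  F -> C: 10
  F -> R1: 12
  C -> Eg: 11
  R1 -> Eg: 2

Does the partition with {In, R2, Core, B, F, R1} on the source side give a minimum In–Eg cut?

Yes — it is a minimum cut (capacity 12).

Given cut capacity: 10 + 2 = 12.
Augment In→R2→B→R1→Eg: bottleneck 2, flow now 2.
Augment In→R2→F→C→Eg: bottleneck 10, flow now 12.
No augmenting path remains; maximum flow = 12.
Cut capacity 12 equals the max flow, so it is a minimum cut.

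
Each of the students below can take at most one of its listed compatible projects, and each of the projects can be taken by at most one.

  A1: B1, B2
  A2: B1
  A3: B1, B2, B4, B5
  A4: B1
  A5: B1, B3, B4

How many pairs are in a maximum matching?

4

Unit-capacity flow: source→left, listed edges, right→sink; max matching = max flow.
Augmenting path A1→B1 (+1); matched 1.
Augmenting path A3→B2 (+1); matched 2.
Augmenting path A5→B3 (+1); matched 3.
Augmenting path A2→B1→A1→B2→A3→B4 (+1); matched 4.
No augmenting path remains; maximum matching = 4.
König certificate: {A1, A3, A5, B1} is a vertex cover of size 4 (every listed pair touches it), so no matching can be larger.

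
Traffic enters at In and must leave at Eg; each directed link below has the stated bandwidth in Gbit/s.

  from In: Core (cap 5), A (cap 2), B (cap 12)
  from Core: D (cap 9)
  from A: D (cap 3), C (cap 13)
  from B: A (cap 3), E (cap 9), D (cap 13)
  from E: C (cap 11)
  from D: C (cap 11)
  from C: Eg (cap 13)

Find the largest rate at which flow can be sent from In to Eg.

Augment In→A→C→Eg: bottleneck 2, flow now 2.
Augment In→Core→D→C→Eg: bottleneck 5, flow now 7.
Augment In→B→A→C→Eg: bottleneck 3, flow now 10.
Augment In→B→E→C→Eg: bottleneck 3, flow now 13.
No augmenting path remains; maximum flow = 13.
In the residual graph, reachable from In: {In, Core, A, B, E, D, C}.
Min-cut edges: C→Eg (13); capacity 13 = 13.
This cut is saturated, so no flow can exceed 13.

13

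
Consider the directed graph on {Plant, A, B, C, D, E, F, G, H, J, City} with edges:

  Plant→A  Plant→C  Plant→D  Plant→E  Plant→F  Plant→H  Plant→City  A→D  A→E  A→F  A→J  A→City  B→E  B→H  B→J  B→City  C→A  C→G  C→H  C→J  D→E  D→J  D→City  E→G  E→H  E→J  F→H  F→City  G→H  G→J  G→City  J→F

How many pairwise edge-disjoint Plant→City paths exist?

5

Assign every edge capacity 1; by Menger, the answer equals the max flow.
Path Plant→City (+1); total 1.
Path Plant→A→City (+1); total 2.
Path Plant→D→City (+1); total 3.
Path Plant→F→City (+1); total 4.
Path Plant→C→G→City (+1); total 5.
No residual Plant→City path; max flow = 5.
Certifying cut of size 5: {A→City, D→City, F→City, G→City, Plant→City}.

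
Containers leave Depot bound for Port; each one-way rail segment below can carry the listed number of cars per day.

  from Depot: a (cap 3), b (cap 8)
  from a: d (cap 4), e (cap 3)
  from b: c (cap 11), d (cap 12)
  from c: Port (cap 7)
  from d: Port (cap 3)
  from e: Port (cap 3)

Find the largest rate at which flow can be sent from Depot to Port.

Augment Depot→a→d→Port: bottleneck 3, flow now 3.
Augment Depot→b→c→Port: bottleneck 7, flow now 10.
Augment Depot→b→d→a→e→Port: bottleneck 1, flow now 11. (uses reverse residual edge)
No augmenting path remains; maximum flow = 11.
In the residual graph, reachable from Depot: {Depot}.
Min-cut edges: Depot→a (3), Depot→b (8); capacity 3 + 8 = 11.
This cut is saturated, so no flow can exceed 11.

11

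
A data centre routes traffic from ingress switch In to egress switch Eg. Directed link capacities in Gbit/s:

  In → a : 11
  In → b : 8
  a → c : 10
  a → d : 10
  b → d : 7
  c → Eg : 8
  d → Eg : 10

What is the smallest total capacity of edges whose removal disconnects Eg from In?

18

Augment In→a→c→Eg: bottleneck 8, flow now 8.
Augment In→a→d→Eg: bottleneck 3, flow now 11.
Augment In→b→d→Eg: bottleneck 7, flow now 18.
No augmenting path remains; maximum flow = 18.
By max-flow min-cut, the minimum cut capacity equals the max flow.
In the residual graph, reachable from In: {In, b}.
Min-cut edges: In→a (11), b→d (7); capacity 11 + 7 = 18.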